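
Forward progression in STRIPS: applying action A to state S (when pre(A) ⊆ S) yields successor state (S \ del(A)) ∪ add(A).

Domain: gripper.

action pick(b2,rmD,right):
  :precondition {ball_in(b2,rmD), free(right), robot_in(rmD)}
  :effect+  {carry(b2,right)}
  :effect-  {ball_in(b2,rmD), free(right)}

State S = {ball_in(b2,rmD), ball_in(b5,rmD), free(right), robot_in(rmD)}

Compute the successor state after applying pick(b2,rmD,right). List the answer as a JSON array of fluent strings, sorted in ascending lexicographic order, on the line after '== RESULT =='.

Progress:
  pre ⊆ S: {ball_in(b2,rmD), free(right), robot_in(rmD)} ⊆ S  — applicable
  S \ del = {ball_in(b5,rmD), robot_in(rmD)}
  ∪ add   = {ball_in(b5,rmD), carry(b2,right), robot_in(rmD)}

== RESULT ==
["ball_in(b5,rmD)", "carry(b2,right)", "robot_in(rmD)"]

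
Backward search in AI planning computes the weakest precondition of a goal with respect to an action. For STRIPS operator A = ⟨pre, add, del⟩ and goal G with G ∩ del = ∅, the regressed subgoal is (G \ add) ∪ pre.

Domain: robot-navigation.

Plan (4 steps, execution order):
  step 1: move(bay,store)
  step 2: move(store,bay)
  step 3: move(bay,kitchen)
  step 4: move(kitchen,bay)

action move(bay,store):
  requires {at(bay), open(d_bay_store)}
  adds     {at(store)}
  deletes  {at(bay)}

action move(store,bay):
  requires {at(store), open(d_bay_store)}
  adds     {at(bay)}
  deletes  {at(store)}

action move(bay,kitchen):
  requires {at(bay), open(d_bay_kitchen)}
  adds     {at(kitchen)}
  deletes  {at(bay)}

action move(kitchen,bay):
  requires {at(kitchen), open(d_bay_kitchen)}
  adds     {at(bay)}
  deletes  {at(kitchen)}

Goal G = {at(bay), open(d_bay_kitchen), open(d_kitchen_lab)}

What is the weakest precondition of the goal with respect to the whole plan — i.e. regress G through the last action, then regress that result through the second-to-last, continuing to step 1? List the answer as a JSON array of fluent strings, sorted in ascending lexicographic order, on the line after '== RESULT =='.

Work backward from the goal:
  through step 4 (move(kitchen,bay)): drop {at(bay)}, keep {open(d_bay_kitchen), open(d_kitchen_lab)}, require {at(kitchen), open(d_bay_kitchen)}
    → {at(kitchen), open(d_bay_kitchen), open(d_kitchen_lab)}
  through step 3 (move(bay,kitchen)): drop {at(kitchen)}, keep {open(d_bay_kitchen), open(d_kitchen_lab)}, require {at(bay), open(d_bay_kitchen)}
    → {at(bay), open(d_bay_kitchen), open(d_kitchen_lab)}
  through step 2 (move(store,bay)): drop {at(bay)}, keep {open(d_bay_kitchen), open(d_kitchen_lab)}, require {at(store), open(d_bay_store)}
    → {at(store), open(d_bay_kitchen), open(d_bay_store), open(d_kitchen_lab)}
  through step 1 (move(bay,store)): drop {at(store)}, keep {open(d_bay_kitchen), open(d_bay_store), open(d_kitchen_lab)}, require {at(bay), open(d_bay_store)}
    → {at(bay), open(d_bay_kitchen), open(d_bay_store), open(d_kitchen_lab)}

== RESULT ==
["at(bay)", "open(d_bay_kitchen)", "open(d_bay_store)", "open(d_kitchen_lab)"]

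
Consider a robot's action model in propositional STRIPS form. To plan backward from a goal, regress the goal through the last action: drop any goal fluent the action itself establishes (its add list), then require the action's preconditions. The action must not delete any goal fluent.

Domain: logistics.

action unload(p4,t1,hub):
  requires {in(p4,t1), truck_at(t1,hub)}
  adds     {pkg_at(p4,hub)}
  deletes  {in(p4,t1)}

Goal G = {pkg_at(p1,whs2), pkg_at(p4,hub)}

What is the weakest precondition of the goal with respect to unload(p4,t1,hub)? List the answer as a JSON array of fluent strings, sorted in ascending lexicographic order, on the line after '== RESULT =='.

Regress:
  G ∩ del = {}  (empty — regression defined)
  G \ add = {pkg_at(p1,whs2), pkg_at(p4,hub)} \ {pkg_at(p4,hub)} = {pkg_at(p1,whs2)}
  ∪ pre   = {pkg_at(p1,whs2)} ∪ {in(p4,t1), truck_at(t1,hub)}
          = {in(p4,t1), pkg_at(p1,whs2), truck_at(t1,hub)}

== RESULT ==
["in(p4,t1)", "pkg_at(p1,whs2)", "truck_at(t1,hub)"]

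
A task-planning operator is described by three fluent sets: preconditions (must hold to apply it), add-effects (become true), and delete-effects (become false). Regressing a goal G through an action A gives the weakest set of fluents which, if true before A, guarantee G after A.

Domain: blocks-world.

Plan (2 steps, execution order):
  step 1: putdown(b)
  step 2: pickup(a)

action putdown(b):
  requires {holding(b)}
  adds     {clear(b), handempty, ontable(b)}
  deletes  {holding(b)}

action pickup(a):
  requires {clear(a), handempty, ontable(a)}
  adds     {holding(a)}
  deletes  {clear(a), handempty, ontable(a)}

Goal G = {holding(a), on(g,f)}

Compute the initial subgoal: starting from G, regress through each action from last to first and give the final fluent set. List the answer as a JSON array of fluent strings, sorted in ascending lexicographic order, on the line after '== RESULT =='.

Work backward from the goal:
  through step 2 (pickup(a)): drop {holding(a)}, keep {on(g,f)}, require {clear(a), handempty, ontable(a)}
    → {clear(a), handempty, on(g,f), ontable(a)}
  through step 1 (putdown(b)): drop {handempty}, keep {clear(a), on(g,f), ontable(a)}, require {holding(b)}
    → {clear(a), holding(b), on(g,f), ontable(a)}

== RESULT ==
["clear(a)", "holding(b)", "on(g,f)", "ontable(a)"]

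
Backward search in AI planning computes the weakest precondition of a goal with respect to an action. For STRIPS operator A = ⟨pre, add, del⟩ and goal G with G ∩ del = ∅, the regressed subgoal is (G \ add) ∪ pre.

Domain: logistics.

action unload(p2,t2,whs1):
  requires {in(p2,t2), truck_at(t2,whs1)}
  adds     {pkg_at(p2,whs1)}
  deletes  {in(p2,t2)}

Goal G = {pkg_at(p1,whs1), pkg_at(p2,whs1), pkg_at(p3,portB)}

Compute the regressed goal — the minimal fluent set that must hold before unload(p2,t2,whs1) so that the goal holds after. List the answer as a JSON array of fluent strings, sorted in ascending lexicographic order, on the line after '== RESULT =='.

Compute (G \ add) ∪ pre:
  G ∩ del = {}  (empty — regression defined)
  G \ add = {pkg_at(p1,whs1), pkg_at(p2,whs1), pkg_at(p3,portB)} \ {pkg_at(p2,whs1)} = {pkg_at(p1,whs1), pkg_at(p3,portB)}
  ∪ pre   = {pkg_at(p1,whs1), pkg_at(p3,portB)} ∪ {in(p2,t2), truck_at(t2,whs1)}
          = {in(p2,t2), pkg_at(p1,whs1), pkg_at(p3,portB), truck_at(t2,whs1)}

== RESULT ==
["in(p2,t2)", "pkg_at(p1,whs1)", "pkg_at(p3,portB)", "truck_at(t2,whs1)"]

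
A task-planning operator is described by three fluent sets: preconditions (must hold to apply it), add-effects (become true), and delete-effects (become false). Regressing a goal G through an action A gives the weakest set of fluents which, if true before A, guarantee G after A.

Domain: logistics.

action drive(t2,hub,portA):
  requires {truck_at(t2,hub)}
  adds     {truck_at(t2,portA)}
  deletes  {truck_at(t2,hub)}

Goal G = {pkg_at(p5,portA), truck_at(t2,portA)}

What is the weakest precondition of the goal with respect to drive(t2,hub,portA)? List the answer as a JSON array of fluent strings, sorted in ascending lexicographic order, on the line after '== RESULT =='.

Compute (G \ add) ∪ pre:
  G ∩ del = {}  (empty — regression defined)
  G \ add = {pkg_at(p5,portA), truck_at(t2,portA)} \ {truck_at(t2,portA)} = {pkg_at(p5,portA)}
  ∪ pre   = {pkg_at(p5,portA)} ∪ {truck_at(t2,hub)}
          = {pkg_at(p5,portA), truck_at(t2,hub)}

== RESULT ==
["pkg_at(p5,portA)", "truck_at(t2,hub)"]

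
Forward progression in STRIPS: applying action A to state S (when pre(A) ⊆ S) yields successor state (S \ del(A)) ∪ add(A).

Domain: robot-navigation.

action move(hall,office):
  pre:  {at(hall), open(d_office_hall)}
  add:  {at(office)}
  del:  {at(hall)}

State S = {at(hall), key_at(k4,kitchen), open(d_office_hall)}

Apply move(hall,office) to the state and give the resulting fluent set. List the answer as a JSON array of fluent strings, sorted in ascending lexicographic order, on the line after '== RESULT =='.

Progress:
  pre ⊆ S: {at(hall), open(d_office_hall)} ⊆ S  — applicable
  S \ del = {key_at(k4,kitchen), open(d_office_hall)}
  ∪ add   = {at(office), key_at(k4,kitchen), open(d_office_hall)}

== RESULT ==
["at(office)", "key_at(k4,kitchen)", "open(d_office_hall)"]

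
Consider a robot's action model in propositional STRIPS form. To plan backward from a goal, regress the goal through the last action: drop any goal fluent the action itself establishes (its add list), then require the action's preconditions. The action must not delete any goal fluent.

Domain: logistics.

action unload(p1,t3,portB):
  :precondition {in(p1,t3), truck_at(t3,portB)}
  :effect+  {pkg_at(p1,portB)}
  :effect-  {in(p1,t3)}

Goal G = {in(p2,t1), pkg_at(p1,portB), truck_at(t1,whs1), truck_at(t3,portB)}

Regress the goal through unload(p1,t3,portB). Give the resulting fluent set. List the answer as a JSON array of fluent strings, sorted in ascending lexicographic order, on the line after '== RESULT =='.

Regress:
  G ∩ del = {}  (empty — regression defined)
  G \ add = {in(p2,t1), pkg_at(p1,portB), truck_at(t1,whs1), truck_at(t3,portB)} \ {pkg_at(p1,portB)} = {in(p2,t1), truck_at(t1,whs1), truck_at(t3,portB)}
  ∪ pre   = {in(p2,t1), truck_at(t1,whs1), truck_at(t3,portB)} ∪ {in(p1,t3), truck_at(t3,portB)}
          = {in(p1,t3), in(p2,t1), truck_at(t1,whs1), truck_at(t3,portB)}

== RESULT ==
["in(p1,t3)", "in(p2,t1)", "truck_at(t1,whs1)", "truck_at(t3,portB)"]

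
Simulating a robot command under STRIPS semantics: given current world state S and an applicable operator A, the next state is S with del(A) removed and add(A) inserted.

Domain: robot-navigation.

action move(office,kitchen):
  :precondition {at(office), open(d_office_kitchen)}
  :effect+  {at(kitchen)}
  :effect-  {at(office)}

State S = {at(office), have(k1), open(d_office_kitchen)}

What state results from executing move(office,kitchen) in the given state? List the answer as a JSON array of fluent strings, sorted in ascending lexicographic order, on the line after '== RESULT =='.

Compute (S \ del) ∪ add:
  pre ⊆ S: {at(office), open(d_office_kitchen)} ⊆ S  — applicable
  S \ del = {have(k1), open(d_office_kitchen)}
  ∪ add   = {at(kitchen), have(k1), open(d_office_kitchen)}

== RESULT ==
["at(kitchen)", "have(k1)", "open(d_office_kitchen)"]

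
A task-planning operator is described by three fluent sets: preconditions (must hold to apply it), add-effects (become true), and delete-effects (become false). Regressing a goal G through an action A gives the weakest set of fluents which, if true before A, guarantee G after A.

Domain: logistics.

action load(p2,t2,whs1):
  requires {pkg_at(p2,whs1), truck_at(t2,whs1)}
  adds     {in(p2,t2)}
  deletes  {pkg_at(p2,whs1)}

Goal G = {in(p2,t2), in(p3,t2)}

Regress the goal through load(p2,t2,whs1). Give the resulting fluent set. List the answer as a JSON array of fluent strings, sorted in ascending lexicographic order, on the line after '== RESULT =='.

Compute (G \ add) ∪ pre:
  G ∩ del = {}  (empty — regression defined)
  G \ add = {in(p2,t2), in(p3,t2)} \ {in(p2,t2)} = {in(p3,t2)}
  ∪ pre   = {in(p3,t2)} ∪ {pkg_at(p2,whs1), truck_at(t2,whs1)}
          = {in(p3,t2), pkg_at(p2,whs1), truck_at(t2,whs1)}

== RESULT ==
["in(p3,t2)", "pkg_at(p2,whs1)", "truck_at(t2,whs1)"]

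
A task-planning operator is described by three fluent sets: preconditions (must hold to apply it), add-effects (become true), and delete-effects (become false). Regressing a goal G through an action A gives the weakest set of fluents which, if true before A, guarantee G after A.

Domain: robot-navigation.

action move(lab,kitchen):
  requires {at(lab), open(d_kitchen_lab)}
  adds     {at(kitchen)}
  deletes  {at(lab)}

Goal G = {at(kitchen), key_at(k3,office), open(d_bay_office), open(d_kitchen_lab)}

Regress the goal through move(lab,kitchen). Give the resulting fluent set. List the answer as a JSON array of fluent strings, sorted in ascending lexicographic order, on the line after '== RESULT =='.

Compute (G \ add) ∪ pre:
  G ∩ del = {}  (empty — regression defined)
  G \ add = {at(kitchen), key_at(k3,office), open(d_bay_office), open(d_kitchen_lab)} \ {at(kitchen)} = {key_at(k3,office), open(d_bay_office), open(d_kitchen_lab)}
  ∪ pre   = {key_at(k3,office), open(d_bay_office), open(d_kitchen_lab)} ∪ {at(lab), open(d_kitchen_lab)}
          = {at(lab), key_at(k3,office), open(d_bay_office), open(d_kitchen_lab)}

== RESULT ==
["at(lab)", "key_at(k3,office)", "open(d_bay_office)", "open(d_kitchen_lab)"]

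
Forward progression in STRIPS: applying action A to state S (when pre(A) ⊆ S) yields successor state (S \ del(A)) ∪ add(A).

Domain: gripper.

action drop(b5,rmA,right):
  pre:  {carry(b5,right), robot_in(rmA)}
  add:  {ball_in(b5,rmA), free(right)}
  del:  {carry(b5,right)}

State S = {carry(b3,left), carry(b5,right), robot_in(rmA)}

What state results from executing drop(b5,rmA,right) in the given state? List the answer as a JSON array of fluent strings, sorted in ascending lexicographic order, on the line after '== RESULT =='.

Compute (S \ del) ∪ add:
  pre ⊆ S: {carry(b5,right), robot_in(rmA)} ⊆ S  — applicable
  S \ del = {carry(b3,left), robot_in(rmA)}
  ∪ add   = {ball_in(b5,rmA), carry(b3,left), free(right), robot_in(rmA)}

== RESULT ==
["ball_in(b5,rmA)", "carry(b3,left)", "free(right)", "robot_in(rmA)"]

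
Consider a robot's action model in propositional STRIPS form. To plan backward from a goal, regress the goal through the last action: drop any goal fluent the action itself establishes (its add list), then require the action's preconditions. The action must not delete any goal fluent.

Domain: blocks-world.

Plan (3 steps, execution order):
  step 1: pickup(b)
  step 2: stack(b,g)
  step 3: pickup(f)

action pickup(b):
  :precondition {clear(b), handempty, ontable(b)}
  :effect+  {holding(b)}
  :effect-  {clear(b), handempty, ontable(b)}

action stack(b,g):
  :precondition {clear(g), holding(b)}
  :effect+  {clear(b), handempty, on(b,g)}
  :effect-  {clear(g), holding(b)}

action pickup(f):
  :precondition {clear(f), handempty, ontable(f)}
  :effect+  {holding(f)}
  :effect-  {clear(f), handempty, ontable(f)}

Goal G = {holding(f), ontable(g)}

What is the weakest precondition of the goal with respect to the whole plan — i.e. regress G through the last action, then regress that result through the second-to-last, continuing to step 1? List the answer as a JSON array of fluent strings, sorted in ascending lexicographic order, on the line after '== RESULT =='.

Work backward from the goal:
  through step 3 (pickup(f)): drop {holding(f)}, keep {ontable(g)}, require {clear(f), handempty, ontable(f)}
    → {clear(f), handempty, ontable(f), ontable(g)}
  through step 2 (stack(b,g)): drop {handempty}, keep {clear(f), ontable(f), ontable(g)}, require {clear(g), holding(b)}
    → {clear(f), clear(g), holding(b), ontable(f), ontable(g)}
  through step 1 (pickup(b)): drop {holding(b)}, keep {clear(f), clear(g), ontable(f), ontable(g)}, require {clear(b), handempty, ontable(b)}
    → {clear(b), clear(f), clear(g), handempty, ontable(b), ontable(f), ontable(g)}

== RESULT ==
["clear(b)", "clear(f)", "clear(g)", "handempty", "ontable(b)", "ontable(f)", "ontable(g)"]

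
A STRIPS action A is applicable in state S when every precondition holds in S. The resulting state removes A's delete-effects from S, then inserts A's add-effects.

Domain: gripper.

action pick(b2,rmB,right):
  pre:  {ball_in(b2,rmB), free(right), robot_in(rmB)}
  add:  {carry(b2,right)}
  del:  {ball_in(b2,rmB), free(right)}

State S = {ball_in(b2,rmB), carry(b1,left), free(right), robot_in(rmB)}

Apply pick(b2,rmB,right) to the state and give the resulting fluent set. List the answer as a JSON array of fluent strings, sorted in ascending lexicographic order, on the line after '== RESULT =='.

Compute (S \ del) ∪ add:
  pre ⊆ S: {ball_in(b2,rmB), free(right), robot_in(rmB)} ⊆ S  — applicable
  S \ del = {carry(b1,left), robot_in(rmB)}
  ∪ add   = {carry(b1,left), carry(b2,right), robot_in(rmB)}

== RESULT ==
["carry(b1,left)", "carry(b2,right)", "robot_in(rmB)"]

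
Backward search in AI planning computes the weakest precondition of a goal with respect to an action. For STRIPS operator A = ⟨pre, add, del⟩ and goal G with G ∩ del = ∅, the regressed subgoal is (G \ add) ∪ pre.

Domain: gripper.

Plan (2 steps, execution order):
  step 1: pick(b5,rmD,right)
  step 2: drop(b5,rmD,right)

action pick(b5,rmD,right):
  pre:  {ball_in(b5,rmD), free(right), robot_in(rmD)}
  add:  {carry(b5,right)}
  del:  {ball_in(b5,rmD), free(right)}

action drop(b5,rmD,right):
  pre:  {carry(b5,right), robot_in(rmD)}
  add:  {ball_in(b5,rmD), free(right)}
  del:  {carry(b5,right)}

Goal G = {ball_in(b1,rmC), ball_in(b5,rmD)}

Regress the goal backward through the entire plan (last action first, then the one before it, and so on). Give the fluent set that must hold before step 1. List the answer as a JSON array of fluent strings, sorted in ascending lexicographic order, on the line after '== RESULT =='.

Regress step by step:
  through step 2 (drop(b5,rmD,right)): drop {ball_in(b5,rmD)}, keep {ball_in(b1,rmC)}, require {carry(b5,right), robot_in(rmD)}
    → {ball_in(b1,rmC), carry(b5,right), robot_in(rmD)}
  through step 1 (pick(b5,rmD,right)): drop {carry(b5,right)}, keep {ball_in(b1,rmC), robot_in(rmD)}, require {ball_in(b5,rmD), free(right), robot_in(rmD)}
    → {ball_in(b1,rmC), ball_in(b5,rmD), free(right), robot_in(rmD)}

== RESULT ==
["ball_in(b1,rmC)", "ball_in(b5,rmD)", "free(right)", "robot_in(rmD)"]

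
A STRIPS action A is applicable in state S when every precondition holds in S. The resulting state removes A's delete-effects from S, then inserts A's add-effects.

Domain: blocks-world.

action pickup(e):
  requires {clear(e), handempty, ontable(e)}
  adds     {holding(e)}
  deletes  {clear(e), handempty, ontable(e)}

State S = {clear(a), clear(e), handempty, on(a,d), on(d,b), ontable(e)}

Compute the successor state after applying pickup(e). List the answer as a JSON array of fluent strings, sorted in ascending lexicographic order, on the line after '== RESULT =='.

Progress:
  pre ⊆ S: {clear(e), handempty, ontable(e)} ⊆ S  — applicable
  S \ del = {clear(a), on(a,d), on(d,b)}
  ∪ add   = {clear(a), holding(e), on(a,d), on(d,b)}

== RESULT ==
["clear(a)", "holding(e)", "on(a,d)", "on(d,b)"]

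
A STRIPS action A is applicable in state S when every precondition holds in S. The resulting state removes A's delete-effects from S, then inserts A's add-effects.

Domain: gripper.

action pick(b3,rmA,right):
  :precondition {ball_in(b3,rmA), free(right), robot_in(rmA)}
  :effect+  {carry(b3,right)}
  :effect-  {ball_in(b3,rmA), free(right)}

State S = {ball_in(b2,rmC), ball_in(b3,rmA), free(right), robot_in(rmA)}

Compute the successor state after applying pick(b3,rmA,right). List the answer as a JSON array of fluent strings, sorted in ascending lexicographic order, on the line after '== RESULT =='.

Compute (S \ del) ∪ add:
  pre ⊆ S: {ball_in(b3,rmA), free(right), robot_in(rmA)} ⊆ S  — applicable
  S \ del = {ball_in(b2,rmC), robot_in(rmA)}
  ∪ add   = {ball_in(b2,rmC), carry(b3,right), robot_in(rmA)}

== RESULT ==
["ball_in(b2,rmC)", "carry(b3,right)", "robot_in(rmA)"]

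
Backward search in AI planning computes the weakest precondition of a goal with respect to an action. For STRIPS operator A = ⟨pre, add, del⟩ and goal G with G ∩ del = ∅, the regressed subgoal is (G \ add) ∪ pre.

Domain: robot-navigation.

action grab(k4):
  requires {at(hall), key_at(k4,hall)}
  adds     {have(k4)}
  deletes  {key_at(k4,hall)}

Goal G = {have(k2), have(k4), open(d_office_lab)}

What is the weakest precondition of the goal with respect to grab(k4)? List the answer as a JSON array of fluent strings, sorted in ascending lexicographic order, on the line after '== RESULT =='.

Compute (G \ add) ∪ pre:
  G ∩ del = {}  (empty — regression defined)
  G \ add = {have(k2), have(k4), open(d_office_lab)} \ {have(k4)} = {have(k2), open(d_office_lab)}
  ∪ pre   = {have(k2), open(d_office_lab)} ∪ {at(hall), key_at(k4,hall)}
          = {at(hall), have(k2), key_at(k4,hall), open(d_office_lab)}

== RESULT ==
["at(hall)", "have(k2)", "key_at(k4,hall)", "open(d_office_lab)"]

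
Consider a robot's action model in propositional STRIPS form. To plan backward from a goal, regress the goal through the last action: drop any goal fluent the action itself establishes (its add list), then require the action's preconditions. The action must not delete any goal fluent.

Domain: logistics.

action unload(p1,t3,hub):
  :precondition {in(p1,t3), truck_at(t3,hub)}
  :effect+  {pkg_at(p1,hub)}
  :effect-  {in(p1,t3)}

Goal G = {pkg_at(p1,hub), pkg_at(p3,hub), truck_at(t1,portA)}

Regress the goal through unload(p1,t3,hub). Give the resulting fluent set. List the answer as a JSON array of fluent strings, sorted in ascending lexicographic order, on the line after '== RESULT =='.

Regress:
  G ∩ del = {}  (empty — regression defined)
  G \ add = {pkg_at(p1,hub), pkg_at(p3,hub), truck_at(t1,portA)} \ {pkg_at(p1,hub)} = {pkg_at(p3,hub), truck_at(t1,portA)}
  ∪ pre   = {pkg_at(p3,hub), truck_at(t1,portA)} ∪ {in(p1,t3), truck_at(t3,hub)}
          = {in(p1,t3), pkg_at(p3,hub), truck_at(t1,portA), truck_at(t3,hub)}

== RESULT ==
["in(p1,t3)", "pkg_at(p3,hub)", "truck_at(t1,portA)", "truck_at(t3,hub)"]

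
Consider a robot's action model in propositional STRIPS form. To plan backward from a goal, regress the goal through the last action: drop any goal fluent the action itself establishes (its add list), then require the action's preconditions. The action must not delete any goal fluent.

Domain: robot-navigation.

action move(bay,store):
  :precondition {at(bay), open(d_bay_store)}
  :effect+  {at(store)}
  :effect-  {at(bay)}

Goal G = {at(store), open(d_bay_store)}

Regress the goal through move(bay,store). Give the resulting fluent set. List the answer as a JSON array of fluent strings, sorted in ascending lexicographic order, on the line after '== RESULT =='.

Compute (G \ add) ∪ pre:
  G ∩ del = {}  (empty — regression defined)
  G \ add = {at(store), open(d_bay_store)} \ {at(store)} = {open(d_bay_store)}
  ∪ pre   = {open(d_bay_store)} ∪ {at(bay), open(d_bay_store)}
          = {at(bay), open(d_bay_store)}

== RESULT ==
["at(bay)", "open(d_bay_store)"]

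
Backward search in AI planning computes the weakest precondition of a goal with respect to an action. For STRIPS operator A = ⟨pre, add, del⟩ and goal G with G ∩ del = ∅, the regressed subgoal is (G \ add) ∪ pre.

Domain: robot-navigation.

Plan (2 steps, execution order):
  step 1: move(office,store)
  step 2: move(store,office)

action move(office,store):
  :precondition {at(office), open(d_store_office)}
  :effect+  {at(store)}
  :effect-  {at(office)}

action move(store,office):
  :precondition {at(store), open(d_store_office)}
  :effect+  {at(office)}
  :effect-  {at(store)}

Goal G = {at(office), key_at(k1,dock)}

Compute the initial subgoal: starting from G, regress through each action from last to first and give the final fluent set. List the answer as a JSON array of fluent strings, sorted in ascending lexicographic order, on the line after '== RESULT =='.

Work backward from the goal:
  through step 2 (move(store,office)): drop {at(office)}, keep {key_at(k1,dock)}, require {at(store), open(d_store_office)}
    → {at(store), key_at(k1,dock), open(d_store_office)}
  through step 1 (move(office,store)): drop {at(store)}, keep {key_at(k1,dock), open(d_store_office)}, require {at(office), open(d_store_office)}
    → {at(office), key_at(k1,dock), open(d_store_office)}

== RESULT ==
["at(office)", "key_at(k1,dock)", "open(d_store_office)"]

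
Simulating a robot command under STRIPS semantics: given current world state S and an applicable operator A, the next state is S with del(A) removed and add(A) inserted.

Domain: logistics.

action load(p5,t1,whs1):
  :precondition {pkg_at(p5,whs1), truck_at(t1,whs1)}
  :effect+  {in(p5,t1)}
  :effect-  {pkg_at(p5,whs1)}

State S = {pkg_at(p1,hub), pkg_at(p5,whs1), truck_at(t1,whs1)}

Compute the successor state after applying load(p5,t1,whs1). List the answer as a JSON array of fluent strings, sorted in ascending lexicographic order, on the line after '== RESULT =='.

Progress:
  pre ⊆ S: {pkg_at(p5,whs1), truck_at(t1,whs1)} ⊆ S  — applicable
  S \ del = {pkg_at(p1,hub), truck_at(t1,whs1)}
  ∪ add   = {in(p5,t1), pkg_at(p1,hub), truck_at(t1,whs1)}

== RESULT ==
["in(p5,t1)", "pkg_at(p1,hub)", "truck_at(t1,whs1)"]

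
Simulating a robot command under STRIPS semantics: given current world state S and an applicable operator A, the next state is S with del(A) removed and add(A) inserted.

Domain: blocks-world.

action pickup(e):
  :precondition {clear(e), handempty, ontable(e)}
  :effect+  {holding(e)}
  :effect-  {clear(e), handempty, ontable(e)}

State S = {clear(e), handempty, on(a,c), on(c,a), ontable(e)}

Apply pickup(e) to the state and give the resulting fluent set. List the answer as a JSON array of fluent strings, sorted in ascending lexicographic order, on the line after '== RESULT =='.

Progress:
  pre ⊆ S: {clear(e), handempty, ontable(e)} ⊆ S  — applicable
  S \ del = {on(a,c), on(c,a)}
  ∪ add   = {holding(e), on(a,c), on(c,a)}

== RESULT ==
["holding(e)", "on(a,c)", "on(c,a)"]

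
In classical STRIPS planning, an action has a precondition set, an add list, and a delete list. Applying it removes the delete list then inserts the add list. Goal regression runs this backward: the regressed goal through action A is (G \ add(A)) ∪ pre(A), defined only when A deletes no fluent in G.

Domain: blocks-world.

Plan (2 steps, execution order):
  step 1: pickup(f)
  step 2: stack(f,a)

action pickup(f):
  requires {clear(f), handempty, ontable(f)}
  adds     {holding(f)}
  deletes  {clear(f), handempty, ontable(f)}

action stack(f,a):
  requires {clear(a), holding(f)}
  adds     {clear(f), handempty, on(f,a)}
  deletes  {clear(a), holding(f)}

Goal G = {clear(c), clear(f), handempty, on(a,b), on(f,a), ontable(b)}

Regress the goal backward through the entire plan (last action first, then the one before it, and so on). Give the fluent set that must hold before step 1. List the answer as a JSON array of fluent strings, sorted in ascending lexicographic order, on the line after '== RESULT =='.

Work backward from the goal:
  through step 2 (stack(f,a)): drop {clear(f), handempty, on(f,a)}, keep {clear(c), on(a,b), ontable(b)}, require {clear(a), holding(f)}
    → {clear(a), clear(c), holding(f), on(a,b), ontable(b)}
  through step 1 (pickup(f)): drop {holding(f)}, keep {clear(a), clear(c), on(a,b), ontable(b)}, require {clear(f), handempty, ontable(f)}
    → {clear(a), clear(c), clear(f), handempty, on(a,b), ontable(b), ontable(f)}

== RESULT ==
["clear(a)", "clear(c)", "clear(f)", "handempty", "on(a,b)", "ontable(b)", "ontable(f)"]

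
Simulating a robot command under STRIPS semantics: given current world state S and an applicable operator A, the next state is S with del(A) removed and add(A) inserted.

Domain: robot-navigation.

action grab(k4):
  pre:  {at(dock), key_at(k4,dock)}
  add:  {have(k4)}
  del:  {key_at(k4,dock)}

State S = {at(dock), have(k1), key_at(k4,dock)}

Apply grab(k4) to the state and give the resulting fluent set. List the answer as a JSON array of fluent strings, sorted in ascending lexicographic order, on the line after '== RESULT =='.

Progress:
  pre ⊆ S: {at(dock), key_at(k4,dock)} ⊆ S  — applicable
  S \ del = {at(dock), have(k1)}
  ∪ add   = {at(dock), have(k1), have(k4)}

== RESULT ==
["at(dock)", "have(k1)", "have(k4)"]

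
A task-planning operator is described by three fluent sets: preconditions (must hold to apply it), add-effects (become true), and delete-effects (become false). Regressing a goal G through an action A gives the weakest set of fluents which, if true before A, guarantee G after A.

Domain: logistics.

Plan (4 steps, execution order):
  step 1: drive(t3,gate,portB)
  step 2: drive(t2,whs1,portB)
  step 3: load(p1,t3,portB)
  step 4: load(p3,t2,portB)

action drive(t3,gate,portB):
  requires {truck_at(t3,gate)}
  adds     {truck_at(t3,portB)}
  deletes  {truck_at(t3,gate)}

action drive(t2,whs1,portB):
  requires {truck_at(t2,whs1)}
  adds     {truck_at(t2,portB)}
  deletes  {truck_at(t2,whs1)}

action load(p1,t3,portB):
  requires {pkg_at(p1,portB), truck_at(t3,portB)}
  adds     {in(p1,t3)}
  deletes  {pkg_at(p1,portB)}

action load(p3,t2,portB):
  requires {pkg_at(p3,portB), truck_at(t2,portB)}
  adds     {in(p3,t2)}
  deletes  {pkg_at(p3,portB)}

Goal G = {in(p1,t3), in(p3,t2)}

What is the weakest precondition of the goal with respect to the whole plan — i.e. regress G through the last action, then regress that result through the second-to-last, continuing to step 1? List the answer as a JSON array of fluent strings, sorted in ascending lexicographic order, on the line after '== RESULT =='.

Work backward from the goal:
  through step 4 (load(p3,t2,portB)): drop {in(p3,t2)}, keep {in(p1,t3)}, require {pkg_at(p3,portB), truck_at(t2,portB)}
    → {in(p1,t3), pkg_at(p3,portB), truck_at(t2,portB)}
  through step 3 (load(p1,t3,portB)): drop {in(p1,t3)}, keep {pkg_at(p3,portB), truck_at(t2,portB)}, require {pkg_at(p1,portB), truck_at(t3,portB)}
    → {pkg_at(p1,portB), pkg_at(p3,portB), truck_at(t2,portB), truck_at(t3,portB)}
  through step 2 (drive(t2,whs1,portB)): drop {truck_at(t2,portB)}, keep {pkg_at(p1,portB), pkg_at(p3,portB), truck_at(t3,portB)}, require {truck_at(t2,whs1)}
    → {pkg_at(p1,portB), pkg_at(p3,portB), truck_at(t2,whs1), truck_at(t3,portB)}
  through step 1 (drive(t3,gate,portB)): drop {truck_at(t3,portB)}, keep {pkg_at(p1,portB), pkg_at(p3,portB), truck_at(t2,whs1)}, require {truck_at(t3,gate)}
    → {pkg_at(p1,portB), pkg_at(p3,portB), truck_at(t2,whs1), truck_at(t3,gate)}

== RESULT ==
["pkg_at(p1,portB)", "pkg_at(p3,portB)", "truck_at(t2,whs1)", "truck_at(t3,gate)"]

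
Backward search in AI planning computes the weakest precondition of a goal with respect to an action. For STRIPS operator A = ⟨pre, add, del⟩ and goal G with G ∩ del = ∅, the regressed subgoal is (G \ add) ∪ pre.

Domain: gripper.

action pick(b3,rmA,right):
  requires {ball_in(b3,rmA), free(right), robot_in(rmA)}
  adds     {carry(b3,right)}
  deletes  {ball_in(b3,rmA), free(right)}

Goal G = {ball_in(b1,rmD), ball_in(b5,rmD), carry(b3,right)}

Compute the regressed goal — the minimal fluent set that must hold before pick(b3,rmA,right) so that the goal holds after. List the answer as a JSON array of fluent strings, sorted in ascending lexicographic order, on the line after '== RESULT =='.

Regress:
  G ∩ del = {}  (empty — regression defined)
  G \ add = {ball_in(b1,rmD), ball_in(b5,rmD), carry(b3,right)} \ {carry(b3,right)} = {ball_in(b1,rmD), ball_in(b5,rmD)}
  ∪ pre   = {ball_in(b1,rmD), ball_in(b5,rmD)} ∪ {ball_in(b3,rmA), free(right), robot_in(rmA)}
          = {ball_in(b1,rmD), ball_in(b3,rmA), ball_in(b5,rmD), free(right), robot_in(rmA)}

== RESULT ==
["ball_in(b1,rmD)", "ball_in(b3,rmA)", "ball_in(b5,rmD)", "free(right)", "robot_in(rmA)"]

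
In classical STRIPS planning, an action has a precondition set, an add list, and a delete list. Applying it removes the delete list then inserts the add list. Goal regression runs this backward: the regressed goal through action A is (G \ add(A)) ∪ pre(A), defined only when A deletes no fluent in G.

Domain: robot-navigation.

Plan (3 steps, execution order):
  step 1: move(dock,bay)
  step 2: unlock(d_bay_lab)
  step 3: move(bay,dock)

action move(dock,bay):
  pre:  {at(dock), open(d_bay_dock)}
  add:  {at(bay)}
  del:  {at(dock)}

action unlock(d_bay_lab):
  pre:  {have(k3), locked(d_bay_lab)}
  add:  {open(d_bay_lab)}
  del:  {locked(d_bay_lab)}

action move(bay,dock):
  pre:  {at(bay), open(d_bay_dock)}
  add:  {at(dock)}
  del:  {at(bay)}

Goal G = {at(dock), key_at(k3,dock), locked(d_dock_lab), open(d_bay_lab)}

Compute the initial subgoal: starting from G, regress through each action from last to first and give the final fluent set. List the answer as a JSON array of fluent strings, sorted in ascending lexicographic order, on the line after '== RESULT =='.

Regress step by step:
  through step 3 (move(bay,dock)): drop {at(dock)}, keep {key_at(k3,dock), locked(d_dock_lab), open(d_bay_lab)}, require {at(bay), open(d_bay_dock)}
    → {at(bay), key_at(k3,dock), locked(d_dock_lab), open(d_bay_dock), open(d_bay_lab)}
  through step 2 (unlock(d_bay_lab)): drop {open(d_bay_lab)}, keep {at(bay), key_at(k3,dock), locked(d_dock_lab), open(d_bay_dock)}, require {have(k3), locked(d_bay_lab)}
    → {at(bay), have(k3), key_at(k3,dock), locked(d_bay_lab), locked(d_dock_lab), open(d_bay_dock)}
  through step 1 (move(dock,bay)): drop {at(bay)}, keep {have(k3), key_at(k3,dock), locked(d_bay_lab), locked(d_dock_lab), open(d_bay_dock)}, require {at(dock), open(d_bay_dock)}
    → {at(dock), have(k3), key_at(k3,dock), locked(d_bay_lab), locked(d_dock_lab), open(d_bay_dock)}

== RESULT ==
["at(dock)", "have(k3)", "key_at(k3,dock)", "locked(d_bay_lab)", "locked(d_dock_lab)", "open(d_bay_dock)"]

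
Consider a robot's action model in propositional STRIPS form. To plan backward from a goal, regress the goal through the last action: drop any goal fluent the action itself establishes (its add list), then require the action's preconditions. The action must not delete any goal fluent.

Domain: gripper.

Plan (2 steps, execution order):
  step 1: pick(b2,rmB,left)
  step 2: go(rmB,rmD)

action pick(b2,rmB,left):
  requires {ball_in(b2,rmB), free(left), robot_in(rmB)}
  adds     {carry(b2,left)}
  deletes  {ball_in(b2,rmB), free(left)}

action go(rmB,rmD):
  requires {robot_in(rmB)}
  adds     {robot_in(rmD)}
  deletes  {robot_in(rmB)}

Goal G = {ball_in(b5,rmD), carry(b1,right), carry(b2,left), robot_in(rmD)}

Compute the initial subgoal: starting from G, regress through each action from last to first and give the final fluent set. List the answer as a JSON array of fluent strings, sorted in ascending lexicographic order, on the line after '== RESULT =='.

Work backward from the goal:
  through step 2 (go(rmB,rmD)): drop {robot_in(rmD)}, keep {ball_in(b5,rmD), carry(b1,right), carry(b2,left)}, require {robot_in(rmB)}
    → {ball_in(b5,rmD), carry(b1,right), carry(b2,left), robot_in(rmB)}
  through step 1 (pick(b2,rmB,left)): drop {carry(b2,left)}, keep {ball_in(b5,rmD), carry(b1,right), robot_in(rmB)}, require {ball_in(b2,rmB), free(left), robot_in(rmB)}
    → {ball_in(b2,rmB), ball_in(b5,rmD), carry(b1,right), free(left), robot_in(rmB)}

== RESULT ==
["ball_in(b2,rmB)", "ball_in(b5,rmD)", "carry(b1,right)", "free(left)", "robot_in(rmB)"]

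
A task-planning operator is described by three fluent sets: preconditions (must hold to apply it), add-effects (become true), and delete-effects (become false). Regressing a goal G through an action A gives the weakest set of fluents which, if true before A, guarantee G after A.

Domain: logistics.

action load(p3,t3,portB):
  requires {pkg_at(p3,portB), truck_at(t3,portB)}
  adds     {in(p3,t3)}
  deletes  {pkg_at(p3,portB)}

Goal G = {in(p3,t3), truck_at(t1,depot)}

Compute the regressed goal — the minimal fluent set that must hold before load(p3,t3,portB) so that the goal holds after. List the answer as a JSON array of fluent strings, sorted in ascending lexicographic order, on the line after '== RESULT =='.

Compute (G \ add) ∪ pre:
  G ∩ del = {}  (empty — regression defined)
  G \ add = {in(p3,t3), truck_at(t1,depot)} \ {in(p3,t3)} = {truck_at(t1,depot)}
  ∪ pre   = {truck_at(t1,depot)} ∪ {pkg_at(p3,portB), truck_at(t3,portB)}
          = {pkg_at(p3,portB), truck_at(t1,depot), truck_at(t3,portB)}

== RESULT ==
["pkg_at(p3,portB)", "truck_at(t1,depot)", "truck_at(t3,portB)"]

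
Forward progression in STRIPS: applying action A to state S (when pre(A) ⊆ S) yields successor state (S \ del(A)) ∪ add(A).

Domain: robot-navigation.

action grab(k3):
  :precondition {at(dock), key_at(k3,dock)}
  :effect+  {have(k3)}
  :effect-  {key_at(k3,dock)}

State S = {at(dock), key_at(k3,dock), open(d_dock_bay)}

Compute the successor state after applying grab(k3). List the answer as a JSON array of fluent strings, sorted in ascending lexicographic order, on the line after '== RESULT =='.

Progress:
  pre ⊆ S: {at(dock), key_at(k3,dock)} ⊆ S  — applicable
  S \ del = {at(dock), open(d_dock_bay)}
  ∪ add   = {at(dock), have(k3), open(d_dock_bay)}

== RESULT ==
["at(dock)", "have(k3)", "open(d_dock_bay)"]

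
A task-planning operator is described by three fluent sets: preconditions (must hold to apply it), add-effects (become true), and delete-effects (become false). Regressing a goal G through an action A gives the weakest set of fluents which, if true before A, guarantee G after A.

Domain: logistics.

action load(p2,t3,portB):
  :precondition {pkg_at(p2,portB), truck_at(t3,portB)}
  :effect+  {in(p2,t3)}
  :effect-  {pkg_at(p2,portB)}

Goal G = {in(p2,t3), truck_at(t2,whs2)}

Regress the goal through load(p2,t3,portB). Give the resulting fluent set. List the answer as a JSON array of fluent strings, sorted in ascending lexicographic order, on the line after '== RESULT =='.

Compute (G \ add) ∪ pre:
  G ∩ del = {}  (empty — regression defined)
  G \ add = {in(p2,t3), truck_at(t2,whs2)} \ {in(p2,t3)} = {truck_at(t2,whs2)}
  ∪ pre   = {truck_at(t2,whs2)} ∪ {pkg_at(p2,portB), truck_at(t3,portB)}
          = {pkg_at(p2,portB), truck_at(t2,whs2), truck_at(t3,portB)}

== RESULT ==
["pkg_at(p2,portB)", "truck_at(t2,whs2)", "truck_at(t3,portB)"]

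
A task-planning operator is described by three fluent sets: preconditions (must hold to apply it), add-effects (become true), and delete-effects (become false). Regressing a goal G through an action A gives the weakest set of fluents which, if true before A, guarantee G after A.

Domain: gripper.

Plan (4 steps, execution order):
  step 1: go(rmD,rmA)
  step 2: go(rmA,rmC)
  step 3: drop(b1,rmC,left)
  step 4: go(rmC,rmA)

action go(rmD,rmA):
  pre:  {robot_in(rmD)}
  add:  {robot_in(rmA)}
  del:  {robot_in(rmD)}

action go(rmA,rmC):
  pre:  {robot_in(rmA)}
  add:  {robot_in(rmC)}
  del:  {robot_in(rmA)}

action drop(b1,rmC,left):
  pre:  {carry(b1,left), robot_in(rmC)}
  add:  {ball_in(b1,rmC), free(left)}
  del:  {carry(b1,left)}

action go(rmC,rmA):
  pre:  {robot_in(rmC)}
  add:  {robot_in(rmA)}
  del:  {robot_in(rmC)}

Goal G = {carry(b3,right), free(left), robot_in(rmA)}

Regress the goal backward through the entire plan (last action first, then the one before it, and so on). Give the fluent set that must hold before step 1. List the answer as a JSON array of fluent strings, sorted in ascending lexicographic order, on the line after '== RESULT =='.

Regress step by step:
  through step 4 (go(rmC,rmA)): drop {robot_in(rmA)}, keep {carry(b3,right), free(left)}, require {robot_in(rmC)}
    → {carry(b3,right), free(left), robot_in(rmC)}
  through step 3 (drop(b1,rmC,left)): drop {free(left)}, keep {carry(b3,right), robot_in(rmC)}, require {carry(b1,left), robot_in(rmC)}
    → {carry(b1,left), carry(b3,right), robot_in(rmC)}
  through step 2 (go(rmA,rmC)): drop {robot_in(rmC)}, keep {carry(b1,left), carry(b3,right)}, require {robot_in(rmA)}
    → {carry(b1,left), carry(b3,right), robot_in(rmA)}
  through step 1 (go(rmD,rmA)): drop {robot_in(rmA)}, keep {carry(b1,left), carry(b3,right)}, require {robot_in(rmD)}
    → {carry(b1,left), carry(b3,right), robot_in(rmD)}

== RESULT ==
["carry(b1,left)", "carry(b3,right)", "robot_in(rmD)"]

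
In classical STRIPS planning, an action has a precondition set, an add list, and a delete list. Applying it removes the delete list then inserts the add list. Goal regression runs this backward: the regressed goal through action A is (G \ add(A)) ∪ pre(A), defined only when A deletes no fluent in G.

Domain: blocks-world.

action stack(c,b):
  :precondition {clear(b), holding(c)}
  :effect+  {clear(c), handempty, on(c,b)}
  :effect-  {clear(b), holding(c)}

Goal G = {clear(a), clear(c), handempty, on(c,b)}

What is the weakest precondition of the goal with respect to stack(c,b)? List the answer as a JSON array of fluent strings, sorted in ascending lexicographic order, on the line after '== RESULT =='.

Compute (G \ add) ∪ pre:
  G ∩ del = {}  (empty — regression defined)
  G \ add = {clear(a), clear(c), handempty, on(c,b)} \ {clear(c), handempty, on(c,b)} = {clear(a)}
  ∪ pre   = {clear(a)} ∪ {clear(b), holding(c)}
          = {clear(a), clear(b), holding(c)}

== RESULT ==
["clear(a)", "clear(b)", "holding(c)"]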